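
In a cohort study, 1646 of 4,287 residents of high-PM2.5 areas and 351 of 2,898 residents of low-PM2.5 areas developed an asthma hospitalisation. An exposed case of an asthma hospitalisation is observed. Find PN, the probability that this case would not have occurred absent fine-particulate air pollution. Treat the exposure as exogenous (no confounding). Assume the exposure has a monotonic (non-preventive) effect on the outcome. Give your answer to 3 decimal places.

PN ≈ 0.685

p₁ = P(outcome | exposed) = 1646/4287 = 0.38395
p₀ = P(outcome | unexposed) = 351/2898 = 0.12112
Under exogeneity and monotonicity, PN = (p₁ − p₀) / p₁.
PN = (0.38395 − 0.12112) / 0.38395 = 0.26283 / 0.38395 ≈ 0.6845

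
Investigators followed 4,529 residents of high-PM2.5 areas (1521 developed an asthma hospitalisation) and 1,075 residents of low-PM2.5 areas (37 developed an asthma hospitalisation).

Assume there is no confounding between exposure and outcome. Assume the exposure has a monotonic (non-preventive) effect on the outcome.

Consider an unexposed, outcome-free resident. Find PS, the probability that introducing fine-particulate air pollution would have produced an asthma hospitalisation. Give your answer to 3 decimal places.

p₁ = P(outcome | exposed) = 1521/4529 = 0.33584
p₀ = P(outcome | unexposed) = 37/1075 = 0.034419
Under exogeneity and monotonicity, PS = (p₁ − p₀) / (1 − p₀).
PS = (0.33584 − 0.034419) / (1 − 0.034419) = 0.30142 / 0.96558 ≈ 0.3122

PS ≈ 0.312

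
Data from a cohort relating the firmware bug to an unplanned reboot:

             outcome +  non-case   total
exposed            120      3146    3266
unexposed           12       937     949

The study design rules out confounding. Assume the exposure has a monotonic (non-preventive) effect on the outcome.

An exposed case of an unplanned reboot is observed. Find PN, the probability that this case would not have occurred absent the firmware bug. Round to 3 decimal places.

p₁ = P(outcome | exposed) = 120/3266 = 0.036742
p₀ = P(outcome | unexposed) = 12/949 = 0.012645
Under exogeneity and monotonicity, PN = (p₁ − p₀) / p₁.
PN = (0.036742 − 0.012645) / 0.036742 = 0.024097 / 0.036742 ≈ 0.6558

PN ≈ 0.656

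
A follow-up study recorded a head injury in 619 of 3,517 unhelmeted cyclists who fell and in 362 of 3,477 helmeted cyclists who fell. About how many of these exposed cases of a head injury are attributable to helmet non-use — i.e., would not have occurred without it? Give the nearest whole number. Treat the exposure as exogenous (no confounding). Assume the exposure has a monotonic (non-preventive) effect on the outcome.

about 253 cases

p₁ = P(outcome | exposed) = 619/3517 = 0.176
p₀ = P(outcome | unexposed) = 362/3477 = 0.10411
PN = (p₁ − p₀)/p₁ = (0.176 − 0.10411) / 0.176 ≈ 0.40846.
Attributable cases ≈ PN × (exposed cases) = 0.40846 × 619 ≈ 252.84.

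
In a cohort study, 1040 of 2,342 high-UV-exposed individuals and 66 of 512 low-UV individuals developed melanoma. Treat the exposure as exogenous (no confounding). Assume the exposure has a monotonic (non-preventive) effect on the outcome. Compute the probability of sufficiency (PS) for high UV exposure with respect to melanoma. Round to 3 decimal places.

p₁ = P(outcome | exposed) = 1040/2342 = 0.44406
p₀ = P(outcome | unexposed) = 66/512 = 0.12891
Under exogeneity and monotonicity, PS = (p₁ − p₀) / (1 − p₀).
PS = (0.44406 − 0.12891) / (1 − 0.12891) = 0.31516 / 0.87109 ≈ 0.3618

PS ≈ 0.362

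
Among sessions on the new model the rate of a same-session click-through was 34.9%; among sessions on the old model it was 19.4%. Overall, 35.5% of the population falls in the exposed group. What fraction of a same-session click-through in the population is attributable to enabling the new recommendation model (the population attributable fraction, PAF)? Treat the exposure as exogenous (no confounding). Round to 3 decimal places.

PAF ≈ 0.221

p₁ = 0.349, p₀ = 0.194.
Overall risk P(Y=1) = π·p₁ + (1−π)·p₀ = 0.355×0.349 + 0.645×0.194 = 0.24902.
Under exogeneity, PAF = [P(Y=1) − p₀] / P(Y=1).
PAF = (0.24902 − 0.194) / 0.24902 ≈ 0.2210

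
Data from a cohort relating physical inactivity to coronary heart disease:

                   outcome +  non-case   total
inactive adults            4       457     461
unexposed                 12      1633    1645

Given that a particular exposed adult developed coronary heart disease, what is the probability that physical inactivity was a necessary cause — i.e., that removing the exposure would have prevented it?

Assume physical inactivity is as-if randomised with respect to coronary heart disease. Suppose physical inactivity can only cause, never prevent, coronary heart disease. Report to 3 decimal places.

PN ≈ 0.159

p₁ = P(outcome | exposed) = 4/461 = 0.0086768
p₀ = P(outcome | unexposed) = 12/1645 = 0.0072948
Under exogeneity and monotonicity, PN = (p₁ − p₀)/p₁.
PN = (0.0086768 − 0.0072948) / 0.0086768 ≈ 0.1593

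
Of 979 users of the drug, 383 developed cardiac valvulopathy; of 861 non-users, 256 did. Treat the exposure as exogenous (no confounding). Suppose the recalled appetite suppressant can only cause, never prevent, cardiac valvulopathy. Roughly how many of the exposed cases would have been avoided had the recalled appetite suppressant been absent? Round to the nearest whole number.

p₁ = P(outcome | exposed) = 383/979 = 0.39122
p₀ = P(outcome | unexposed) = 256/861 = 0.29733
PN = (p₁ − p₀)/p₁ = (0.39122 − 0.29733) / 0.39122 ≈ 0.23999.
Attributable cases ≈ PN × (exposed cases) = 0.23999 × 383 ≈ 91.92.

about 92 cases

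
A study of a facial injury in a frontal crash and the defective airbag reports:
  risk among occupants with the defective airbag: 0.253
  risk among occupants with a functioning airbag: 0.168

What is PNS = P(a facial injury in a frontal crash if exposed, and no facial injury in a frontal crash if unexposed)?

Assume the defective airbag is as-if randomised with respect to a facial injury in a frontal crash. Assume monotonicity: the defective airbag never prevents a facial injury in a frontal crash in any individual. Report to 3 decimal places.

Let p₁ = 0.253, p₀ = 0.168.
Under exogeneity and monotonicity, PNS = p₁ − p₀.
PNS = 0.253 − 0.168 = 0.085

PNS ≈ 0.085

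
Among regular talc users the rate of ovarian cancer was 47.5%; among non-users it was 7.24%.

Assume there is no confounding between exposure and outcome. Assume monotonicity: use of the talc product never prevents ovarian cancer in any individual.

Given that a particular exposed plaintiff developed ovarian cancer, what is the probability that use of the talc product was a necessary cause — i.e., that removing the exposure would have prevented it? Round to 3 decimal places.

PN ≈ 0.848

p₁ = 0.475, p₀ = 0.0724.
Under exogeneity and monotonicity, PN = (p₁ − p₀) / p₁.
PN = (0.475 − 0.0724) / 0.475 = 0.4026 / 0.475 ≈ 0.8476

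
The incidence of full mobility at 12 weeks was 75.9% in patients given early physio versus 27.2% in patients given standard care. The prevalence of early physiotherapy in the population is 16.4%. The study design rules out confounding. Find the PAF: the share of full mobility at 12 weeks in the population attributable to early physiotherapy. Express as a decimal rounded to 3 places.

p₁ = 0.759, p₀ = 0.272.
Overall risk P(Y=1) = π·p₁ + (1−π)·p₀ = 0.164×0.759 + 0.836×0.272 = 0.35187.
Under exogeneity, PAF = [P(Y=1) − p₀] / P(Y=1).
PAF = (0.35187 − 0.272) / 0.35187 ≈ 0.2270

PAF ≈ 0.227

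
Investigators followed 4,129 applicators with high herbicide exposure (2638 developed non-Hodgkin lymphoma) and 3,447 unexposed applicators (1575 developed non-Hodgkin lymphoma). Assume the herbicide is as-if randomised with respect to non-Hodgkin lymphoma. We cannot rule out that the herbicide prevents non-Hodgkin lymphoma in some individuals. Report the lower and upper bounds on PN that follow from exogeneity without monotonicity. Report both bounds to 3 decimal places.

0.285 ≤ PN ≤ 0.850

p₁ = P(outcome | exposed) = 2638/4129 = 0.6389
p₀ = P(outcome | unexposed) = 1575/3447 = 0.45692
Under exogeneity alone the bounds on PN are max{0,(p₁−p₀)/p₁} ≤ PN ≤ min{1,(1−p₀)/p₁}.
  lower = (p₁ − p₀)/p₁ = 0.18198 / 0.6389 ≈ 0.2848
  upper = min{1, (1 − p₀)/p₁} = 0.54308 / 0.6389 ≈ 0.8500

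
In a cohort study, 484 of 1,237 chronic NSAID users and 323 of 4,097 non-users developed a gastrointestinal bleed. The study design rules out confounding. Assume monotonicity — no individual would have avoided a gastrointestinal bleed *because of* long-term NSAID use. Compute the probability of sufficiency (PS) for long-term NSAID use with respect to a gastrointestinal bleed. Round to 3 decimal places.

PS ≈ 0.339

p₁ = P(outcome | exposed) = 484/1237 = 0.39127
p₀ = P(outcome | unexposed) = 323/4097 = 0.078838
Under exogeneity and monotonicity, PS = (p₁ − p₀) / (1 − p₀).
PS = (0.39127 − 0.078838) / (1 − 0.078838) = 0.31243 / 0.92116 ≈ 0.3392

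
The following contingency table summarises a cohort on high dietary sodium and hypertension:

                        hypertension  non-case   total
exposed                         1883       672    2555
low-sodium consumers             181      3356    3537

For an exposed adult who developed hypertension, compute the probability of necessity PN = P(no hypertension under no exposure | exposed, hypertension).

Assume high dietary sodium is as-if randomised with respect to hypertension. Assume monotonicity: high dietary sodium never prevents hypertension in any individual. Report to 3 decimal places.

p₁ = P(outcome | exposed) = 1883/2555 = 0.73699
p₀ = P(outcome | unexposed) = 181/3537 = 0.051173
Under exogeneity and monotonicity, PN = (p₁ − p₀) / p₁.
PN = (0.73699 − 0.051173) / 0.73699 = 0.68581 / 0.73699 ≈ 0.9306

PN ≈ 0.931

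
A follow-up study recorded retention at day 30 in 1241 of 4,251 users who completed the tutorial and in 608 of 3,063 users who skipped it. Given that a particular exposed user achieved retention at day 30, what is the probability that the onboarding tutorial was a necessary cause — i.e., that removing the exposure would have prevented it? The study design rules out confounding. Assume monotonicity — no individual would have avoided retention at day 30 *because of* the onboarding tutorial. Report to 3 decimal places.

p₁ = P(outcome | exposed) = 1241/4251 = 0.29193
p₀ = P(outcome | unexposed) = 608/3063 = 0.1985
Under exogeneity and monotonicity, PN = (p₁ − p₀) / p₁.
PN = (0.29193 − 0.1985) / 0.29193 = 0.093433 / 0.29193 ≈ 0.3201

PN ≈ 0.320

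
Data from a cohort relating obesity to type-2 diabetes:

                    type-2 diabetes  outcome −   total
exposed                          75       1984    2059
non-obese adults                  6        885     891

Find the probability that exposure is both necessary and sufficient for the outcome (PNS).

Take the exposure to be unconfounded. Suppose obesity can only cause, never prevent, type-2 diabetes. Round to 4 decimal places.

PNS ≈ 0.0297

p₁ = P(outcome | exposed) = 75/2059 = 0.036425
p₀ = P(outcome | unexposed) = 6/891 = 0.006734
Under exogeneity and monotonicity, PNS = p₁ − p₀.
PNS = 0.036425 − 0.006734 = 0.029691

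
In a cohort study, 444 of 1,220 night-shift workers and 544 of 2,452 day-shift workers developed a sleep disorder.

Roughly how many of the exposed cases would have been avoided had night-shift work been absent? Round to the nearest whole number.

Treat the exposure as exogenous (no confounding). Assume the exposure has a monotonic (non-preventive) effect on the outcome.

about 173 cases

p₁ = P(outcome | exposed) = 444/1220 = 0.36393
p₀ = P(outcome | unexposed) = 544/2452 = 0.22186
PN = (p₁ − p₀)/p₁ = (0.36393 − 0.22186) / 0.36393 ≈ 0.39039.
Attributable cases ≈ PN × (exposed cases) = 0.39039 × 444 ≈ 173.33.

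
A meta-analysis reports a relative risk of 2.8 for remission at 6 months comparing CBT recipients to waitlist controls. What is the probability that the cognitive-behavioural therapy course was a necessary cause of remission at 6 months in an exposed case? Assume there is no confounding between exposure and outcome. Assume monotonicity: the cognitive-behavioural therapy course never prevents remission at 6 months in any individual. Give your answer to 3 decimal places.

Under exogeneity and monotonicity, PN = (RR − 1) / RR = 1 − 1/RR.
PN = (2.8 − 1) / 2.8 = 1.8 / 2.8 ≈ 0.6429

PN ≈ 0.643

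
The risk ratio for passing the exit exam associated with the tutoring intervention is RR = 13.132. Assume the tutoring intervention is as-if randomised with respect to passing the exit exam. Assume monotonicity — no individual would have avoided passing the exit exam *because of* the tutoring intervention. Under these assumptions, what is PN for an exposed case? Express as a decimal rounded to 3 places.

Under exogeneity and monotonicity, PN = (RR − 1) / RR = 1 − 1/RR.
PN = (13.132 − 1) / 13.132 = 12.13 / 13.132 ≈ 0.9239

PN ≈ 0.924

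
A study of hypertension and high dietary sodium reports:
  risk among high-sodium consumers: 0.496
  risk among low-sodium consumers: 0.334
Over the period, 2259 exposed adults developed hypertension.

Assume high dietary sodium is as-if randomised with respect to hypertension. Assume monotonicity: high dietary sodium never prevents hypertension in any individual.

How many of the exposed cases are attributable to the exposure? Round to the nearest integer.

about 738 cases

Let p₁ = 0.496, p₀ = 0.334.
PN = (p₁ − p₀)/p₁ = (0.496 − 0.334) / 0.496 ≈ 0.32661.
Attributable cases ≈ PN × (exposed cases) = 0.32661 × 2259 ≈ 737.82.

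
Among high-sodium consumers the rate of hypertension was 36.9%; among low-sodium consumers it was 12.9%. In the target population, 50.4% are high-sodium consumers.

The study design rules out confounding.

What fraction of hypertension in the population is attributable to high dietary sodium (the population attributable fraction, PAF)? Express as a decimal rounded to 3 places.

PAF ≈ 0.484

p₁ = 0.369, p₀ = 0.129.
Overall risk P(Y=1) = π·p₁ + (1−π)·p₀ = 0.504×0.369 + 0.496×0.129 = 0.24996.
Under exogeneity, PAF = [P(Y=1) − p₀] / P(Y=1).
PAF = (0.24996 − 0.129) / 0.24996 ≈ 0.4839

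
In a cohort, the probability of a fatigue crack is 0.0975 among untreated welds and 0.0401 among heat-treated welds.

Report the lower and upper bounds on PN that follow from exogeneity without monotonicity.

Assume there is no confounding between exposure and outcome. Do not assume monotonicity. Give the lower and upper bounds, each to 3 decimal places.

Let p₁ = 0.0975, p₀ = 0.0401.
Under exogeneity alone the bounds on PN are max{0,(p₁−p₀)/p₁} ≤ PN ≤ min{1,(1−p₀)/p₁}.
  lower = (p₁ − p₀)/p₁ = 0.0574 / 0.0975 ≈ 0.5887
  upper = min{1, (1 − p₀)/p₁} = 0.9599 / 0.0975 ≈ 9.8451 → capped at 1

0.589 ≤ PN ≤ 1.000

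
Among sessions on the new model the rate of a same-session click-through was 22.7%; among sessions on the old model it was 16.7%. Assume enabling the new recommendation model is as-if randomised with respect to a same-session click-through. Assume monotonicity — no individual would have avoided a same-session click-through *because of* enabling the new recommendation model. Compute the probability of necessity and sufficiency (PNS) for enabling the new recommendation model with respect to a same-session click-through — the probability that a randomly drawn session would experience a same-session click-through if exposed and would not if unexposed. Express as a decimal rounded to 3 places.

p₁ = 0.227, p₀ = 0.167.
Under exogeneity and monotonicity, PNS = p₁ − p₀.
PNS = 0.227 − 0.167 = 0.06

PNS ≈ 0.060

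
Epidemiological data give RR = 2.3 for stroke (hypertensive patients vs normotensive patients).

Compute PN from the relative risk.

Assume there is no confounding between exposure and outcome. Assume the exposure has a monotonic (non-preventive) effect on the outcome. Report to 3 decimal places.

PN ≈ 0.565

Under exogeneity and monotonicity, PN = (RR − 1) / RR = 1 − 1/RR.
PN = (2.3 − 1) / 2.3 = 1.3 / 2.3 ≈ 0.5652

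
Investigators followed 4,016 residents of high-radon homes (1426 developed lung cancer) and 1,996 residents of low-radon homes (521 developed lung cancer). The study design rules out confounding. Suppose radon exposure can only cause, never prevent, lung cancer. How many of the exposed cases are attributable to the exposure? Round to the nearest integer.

about 378 cases

p₁ = P(outcome | exposed) = 1426/4016 = 0.35508
p₀ = P(outcome | unexposed) = 521/1996 = 0.26102
PN = (p₁ − p₀)/p₁ = (0.35508 − 0.26102) / 0.35508 ≈ 0.26489.
Attributable cases ≈ PN × (exposed cases) = 0.26489 × 1426 ≈ 377.74.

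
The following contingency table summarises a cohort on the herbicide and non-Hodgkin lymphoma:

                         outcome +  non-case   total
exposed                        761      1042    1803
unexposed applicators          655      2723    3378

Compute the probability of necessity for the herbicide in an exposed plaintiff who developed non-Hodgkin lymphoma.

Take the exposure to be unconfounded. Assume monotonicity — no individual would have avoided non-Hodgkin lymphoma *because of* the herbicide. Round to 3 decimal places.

PN ≈ 0.541

p₁ = P(outcome | exposed) = 761/1803 = 0.42207
p₀ = P(outcome | unexposed) = 655/3378 = 0.1939
Under exogeneity and monotonicity, PN = (p₁ − p₀)/p₁.
PN = (0.42207 − 0.1939) / 0.42207 ≈ 0.5406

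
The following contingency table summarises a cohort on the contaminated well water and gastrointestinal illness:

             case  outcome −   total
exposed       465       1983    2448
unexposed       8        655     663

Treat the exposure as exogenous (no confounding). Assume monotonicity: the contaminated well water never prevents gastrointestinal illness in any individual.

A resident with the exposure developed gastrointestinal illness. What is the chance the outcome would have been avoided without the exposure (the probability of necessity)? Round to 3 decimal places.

p₁ = P(outcome | exposed) = 465/2448 = 0.18995
p₀ = P(outcome | unexposed) = 8/663 = 0.012066
Under exogeneity and monotonicity, PN = (p₁ − p₀)/p₁.
PN = (0.18995 − 0.012066) / 0.18995 ≈ 0.9365

PN ≈ 0.936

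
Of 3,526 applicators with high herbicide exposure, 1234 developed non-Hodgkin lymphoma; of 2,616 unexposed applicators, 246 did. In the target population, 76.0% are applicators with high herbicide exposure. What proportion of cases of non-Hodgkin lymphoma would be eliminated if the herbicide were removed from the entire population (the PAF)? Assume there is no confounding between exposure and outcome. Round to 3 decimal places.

p₁ = P(outcome | exposed) = 1234/3526 = 0.34997
p₀ = P(outcome | unexposed) = 246/2616 = 0.094037
Overall risk P(Y=1) = π·p₁ + (1−π)·p₀ = 0.76×0.34997 + 0.24×0.094037 = 0.28855.
Under exogeneity, PAF = [P(Y=1) − p₀] / P(Y=1).
PAF = (0.28855 − 0.094037) / 0.28855 ≈ 0.6741

PAF ≈ 0.674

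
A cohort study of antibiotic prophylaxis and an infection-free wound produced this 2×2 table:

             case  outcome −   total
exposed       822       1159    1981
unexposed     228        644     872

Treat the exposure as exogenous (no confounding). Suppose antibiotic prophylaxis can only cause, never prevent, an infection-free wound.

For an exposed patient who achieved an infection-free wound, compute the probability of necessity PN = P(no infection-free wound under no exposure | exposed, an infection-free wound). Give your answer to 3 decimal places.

PN ≈ 0.370

p₁ = P(outcome | exposed) = 822/1981 = 0.41494
p₀ = P(outcome | unexposed) = 228/872 = 0.26147
Under exogeneity and monotonicity, PN = (p₁ − p₀)/p₁.
PN = (0.41494 − 0.26147) / 0.41494 ≈ 0.3699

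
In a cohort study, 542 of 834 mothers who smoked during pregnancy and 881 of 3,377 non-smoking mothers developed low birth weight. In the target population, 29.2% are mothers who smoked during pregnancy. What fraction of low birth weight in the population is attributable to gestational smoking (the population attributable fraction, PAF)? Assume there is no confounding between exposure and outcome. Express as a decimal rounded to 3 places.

PAF ≈ 0.303

p₁ = P(outcome | exposed) = 542/834 = 0.64988
p₀ = P(outcome | unexposed) = 881/3377 = 0.26088
Overall risk P(Y=1) = π·p₁ + (1−π)·p₀ = 0.292×0.64988 + 0.708×0.26088 = 0.37447.
Under exogeneity, PAF = [P(Y=1) − p₀] / P(Y=1).
PAF = (0.37447 − 0.26088) / 0.37447 ≈ 0.3033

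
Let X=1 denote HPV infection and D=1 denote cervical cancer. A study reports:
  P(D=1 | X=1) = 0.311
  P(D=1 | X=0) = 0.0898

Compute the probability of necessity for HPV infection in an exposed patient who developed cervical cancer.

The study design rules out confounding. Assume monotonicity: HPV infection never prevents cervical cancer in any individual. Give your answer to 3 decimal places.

Let p₁ = 0.311, p₀ = 0.0898.
Under exogeneity and monotonicity, PN = (p₁ − p₀) / p₁.
PN = (0.311 − 0.0898) / 0.311 = 0.2212 / 0.311 ≈ 0.7113

PN ≈ 0.711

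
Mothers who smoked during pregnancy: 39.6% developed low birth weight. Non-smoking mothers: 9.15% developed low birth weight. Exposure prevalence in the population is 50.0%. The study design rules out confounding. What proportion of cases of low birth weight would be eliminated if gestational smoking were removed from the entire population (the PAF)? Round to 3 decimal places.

PAF ≈ 0.625

p₁ = 0.396, p₀ = 0.0915.
Overall risk P(Y=1) = π·p₁ + (1−π)·p₀ = 0.5×0.396 + 0.5×0.0915 = 0.24375.
Under exogeneity, PAF = [P(Y=1) − p₀] / P(Y=1).
PAF = (0.24375 − 0.0915) / 0.24375 ≈ 0.6246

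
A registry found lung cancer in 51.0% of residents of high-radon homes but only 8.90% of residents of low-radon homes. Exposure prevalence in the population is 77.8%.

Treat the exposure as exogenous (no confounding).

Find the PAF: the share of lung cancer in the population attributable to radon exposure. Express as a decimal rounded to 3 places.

p₁ = 0.51, p₀ = 0.089.
Overall risk P(Y=1) = π·p₁ + (1−π)·p₀ = 0.778×0.51 + 0.222×0.089 = 0.41654.
Under exogeneity, PAF = [P(Y=1) − p₀] / P(Y=1).
PAF = (0.41654 − 0.089) / 0.41654 ≈ 0.7863

PAF ≈ 0.786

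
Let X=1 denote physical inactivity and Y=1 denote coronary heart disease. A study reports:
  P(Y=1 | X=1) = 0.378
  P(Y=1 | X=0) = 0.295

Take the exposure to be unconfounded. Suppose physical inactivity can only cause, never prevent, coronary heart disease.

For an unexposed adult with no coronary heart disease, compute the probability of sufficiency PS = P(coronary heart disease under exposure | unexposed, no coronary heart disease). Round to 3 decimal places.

PS ≈ 0.118

Let p₁ = 0.378, p₀ = 0.295.
Under exogeneity and monotonicity, PS = (p₁ − p₀) / (1 − p₀).
PS = (0.378 − 0.295) / (1 − 0.295) = 0.083 / 0.705 ≈ 0.1177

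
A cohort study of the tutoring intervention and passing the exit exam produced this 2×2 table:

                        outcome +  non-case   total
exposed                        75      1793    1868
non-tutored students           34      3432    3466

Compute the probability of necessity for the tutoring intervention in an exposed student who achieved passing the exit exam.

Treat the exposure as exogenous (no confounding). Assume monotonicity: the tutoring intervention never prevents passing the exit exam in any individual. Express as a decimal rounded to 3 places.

p₁ = P(outcome | exposed) = 75/1868 = 0.04015
p₀ = P(outcome | unexposed) = 34/3466 = 0.0098096
Under exogeneity and monotonicity, PN = (p₁ − p₀) / p₁.
PN = (0.04015 − 0.0098096) / 0.04015 = 0.03034 / 0.04015 ≈ 0.7557

PN ≈ 0.756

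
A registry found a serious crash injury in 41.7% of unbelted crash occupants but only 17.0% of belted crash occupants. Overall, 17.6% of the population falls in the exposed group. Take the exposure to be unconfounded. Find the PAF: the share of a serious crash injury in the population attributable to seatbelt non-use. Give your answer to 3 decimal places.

p₁ = 0.417, p₀ = 0.17.
Overall risk P(Y=1) = π·p₁ + (1−π)·p₀ = 0.176×0.417 + 0.824×0.17 = 0.21347.
Under exogeneity, PAF = [P(Y=1) − p₀] / P(Y=1).
PAF = (0.21347 − 0.17) / 0.21347 ≈ 0.2036

PAF ≈ 0.204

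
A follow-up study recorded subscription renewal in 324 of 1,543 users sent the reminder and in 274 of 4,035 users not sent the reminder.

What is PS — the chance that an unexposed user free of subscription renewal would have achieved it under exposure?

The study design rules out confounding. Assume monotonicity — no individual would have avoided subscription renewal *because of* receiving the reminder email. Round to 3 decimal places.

p₁ = P(outcome | exposed) = 324/1543 = 0.20998
p₀ = P(outcome | unexposed) = 274/4035 = 0.067906
Under exogeneity and monotonicity, PS = (p₁ − p₀) / (1 − p₀).
PS = (0.20998 − 0.067906) / (1 − 0.067906) = 0.14207 / 0.93209 ≈ 0.1524

PS ≈ 0.152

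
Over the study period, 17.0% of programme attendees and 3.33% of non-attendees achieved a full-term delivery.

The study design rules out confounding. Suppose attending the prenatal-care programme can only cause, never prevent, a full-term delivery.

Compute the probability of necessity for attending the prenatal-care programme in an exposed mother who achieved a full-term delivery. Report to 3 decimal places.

PN ≈ 0.804

p₁ = 0.17, p₀ = 0.0333.
Under exogeneity and monotonicity, PN = (p₁ − p₀) / p₁.
PN = (0.17 − 0.0333) / 0.17 = 0.1367 / 0.17 ≈ 0.8041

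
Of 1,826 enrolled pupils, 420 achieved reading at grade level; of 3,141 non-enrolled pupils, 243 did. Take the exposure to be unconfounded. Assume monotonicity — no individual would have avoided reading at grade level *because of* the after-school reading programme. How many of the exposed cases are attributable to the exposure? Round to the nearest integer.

about 279 cases

p₁ = P(outcome | exposed) = 420/1826 = 0.23001
p₀ = P(outcome | unexposed) = 243/3141 = 0.077364
PN = (p₁ − p₀)/p₁ = (0.23001 − 0.077364) / 0.23001 ≈ 0.66365.
Attributable cases ≈ PN × (exposed cases) = 0.66365 × 420 ≈ 278.73.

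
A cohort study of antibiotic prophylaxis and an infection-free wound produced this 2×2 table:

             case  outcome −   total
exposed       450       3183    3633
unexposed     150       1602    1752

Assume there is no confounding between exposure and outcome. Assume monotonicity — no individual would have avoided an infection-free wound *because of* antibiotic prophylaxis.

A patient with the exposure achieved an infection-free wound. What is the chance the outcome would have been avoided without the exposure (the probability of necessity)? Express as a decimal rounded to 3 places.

p₁ = P(outcome | exposed) = 450/3633 = 0.12386
p₀ = P(outcome | unexposed) = 150/1752 = 0.085616
Under exogeneity and monotonicity, PN = (p₁ − p₀)/p₁.
PN = (0.12386 − 0.085616) / 0.12386 ≈ 0.3088

PN ≈ 0.309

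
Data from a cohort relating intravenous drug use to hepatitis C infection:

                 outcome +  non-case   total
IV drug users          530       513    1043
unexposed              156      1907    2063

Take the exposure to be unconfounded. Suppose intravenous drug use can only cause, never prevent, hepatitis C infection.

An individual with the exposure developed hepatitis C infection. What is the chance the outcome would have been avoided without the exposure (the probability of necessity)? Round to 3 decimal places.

PN ≈ 0.851

p₁ = P(outcome | exposed) = 530/1043 = 0.50815
p₀ = P(outcome | unexposed) = 156/2063 = 0.075618
Under exogeneity and monotonicity, PN = (p₁ − p₀)/p₁.
PN = (0.50815 − 0.075618) / 0.50815 ≈ 0.8512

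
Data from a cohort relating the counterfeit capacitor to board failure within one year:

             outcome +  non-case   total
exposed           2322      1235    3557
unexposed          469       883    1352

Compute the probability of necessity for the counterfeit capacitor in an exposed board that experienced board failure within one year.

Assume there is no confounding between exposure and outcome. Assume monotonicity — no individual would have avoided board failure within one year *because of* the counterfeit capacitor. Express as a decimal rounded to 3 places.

PN ≈ 0.469

p₁ = P(outcome | exposed) = 2322/3557 = 0.6528
p₀ = P(outcome | unexposed) = 469/1352 = 0.34689
Under exogeneity and monotonicity, PN = (p₁ − p₀)/p₁.
PN = (0.6528 − 0.34689) / 0.6528 ≈ 0.4686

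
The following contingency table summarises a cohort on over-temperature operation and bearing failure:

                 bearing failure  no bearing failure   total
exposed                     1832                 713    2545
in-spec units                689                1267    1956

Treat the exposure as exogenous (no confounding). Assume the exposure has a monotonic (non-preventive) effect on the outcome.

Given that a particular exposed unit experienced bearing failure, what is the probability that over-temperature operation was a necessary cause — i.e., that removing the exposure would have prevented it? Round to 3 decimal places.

p₁ = P(outcome | exposed) = 1832/2545 = 0.71984
p₀ = P(outcome | unexposed) = 689/1956 = 0.35225
Under exogeneity and monotonicity, PN = (p₁ − p₀)/p₁.
PN = (0.71984 − 0.35225) / 0.71984 ≈ 0.5107

PN ≈ 0.511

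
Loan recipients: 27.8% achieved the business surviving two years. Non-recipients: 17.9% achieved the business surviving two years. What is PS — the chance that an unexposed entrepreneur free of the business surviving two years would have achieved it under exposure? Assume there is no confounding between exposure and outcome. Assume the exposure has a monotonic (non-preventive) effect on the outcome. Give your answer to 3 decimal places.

p₁ = 0.278, p₀ = 0.179.
Under exogeneity and monotonicity, PS = (p₁ − p₀) / (1 − p₀).
PS = (0.278 − 0.179) / (1 − 0.179) = 0.099 / 0.821 ≈ 0.1206

PS ≈ 0.121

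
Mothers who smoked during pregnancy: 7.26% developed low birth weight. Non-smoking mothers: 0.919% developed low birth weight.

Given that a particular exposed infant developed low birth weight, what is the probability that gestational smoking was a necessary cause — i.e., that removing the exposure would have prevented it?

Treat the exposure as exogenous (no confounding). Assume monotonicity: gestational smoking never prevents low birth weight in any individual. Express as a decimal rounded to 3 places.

PN ≈ 0.873

p₁ = 0.0726, p₀ = 0.00919.
Under exogeneity and monotonicity, PN = (p₁ − p₀) / p₁.
PN = (0.0726 − 0.00919) / 0.0726 = 0.06341 / 0.0726 ≈ 0.8734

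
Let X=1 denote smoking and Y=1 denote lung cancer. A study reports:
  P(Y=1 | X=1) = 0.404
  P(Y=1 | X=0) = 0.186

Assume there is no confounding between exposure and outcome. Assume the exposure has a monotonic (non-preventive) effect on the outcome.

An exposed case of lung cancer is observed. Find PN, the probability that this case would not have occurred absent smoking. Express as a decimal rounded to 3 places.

Let p₁ = 0.404, p₀ = 0.186.
Under exogeneity and monotonicity, PN = (p₁ − p₀) / p₁.
PN = (0.404 − 0.186) / 0.404 = 0.218 / 0.404 ≈ 0.5396

PN ≈ 0.540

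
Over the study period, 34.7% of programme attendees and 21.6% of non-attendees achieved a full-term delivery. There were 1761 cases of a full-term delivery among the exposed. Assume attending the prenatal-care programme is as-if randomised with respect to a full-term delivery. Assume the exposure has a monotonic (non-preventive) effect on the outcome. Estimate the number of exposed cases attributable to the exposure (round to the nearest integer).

p₁ = 0.347, p₀ = 0.216.
PN = (p₁ − p₀)/p₁ = (0.347 − 0.216) / 0.347 ≈ 0.37752.
Attributable cases ≈ PN × (exposed cases) = 0.37752 × 1761 ≈ 664.82.

about 665 cases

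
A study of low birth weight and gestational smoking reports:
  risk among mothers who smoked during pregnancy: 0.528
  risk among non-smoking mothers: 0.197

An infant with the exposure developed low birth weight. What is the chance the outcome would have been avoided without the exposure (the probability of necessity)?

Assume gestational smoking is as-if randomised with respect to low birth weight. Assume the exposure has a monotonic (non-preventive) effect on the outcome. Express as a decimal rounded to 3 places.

Let p₁ = 0.528, p₀ = 0.197.
Under exogeneity and monotonicity, PN = (p₁ − p₀) / p₁.
PN = (0.528 − 0.197) / 0.528 = 0.331 / 0.528 ≈ 0.6269

PN ≈ 0.627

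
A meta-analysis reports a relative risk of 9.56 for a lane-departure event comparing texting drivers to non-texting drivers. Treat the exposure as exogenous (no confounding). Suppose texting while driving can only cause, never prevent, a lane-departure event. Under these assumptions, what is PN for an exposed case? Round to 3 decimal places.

PN ≈ 0.895

Under exogeneity and monotonicity, PN = (RR − 1) / RR = 1 − 1/RR.
PN = (9.56 − 1) / 9.56 = 8.56 / 9.56 ≈ 0.8954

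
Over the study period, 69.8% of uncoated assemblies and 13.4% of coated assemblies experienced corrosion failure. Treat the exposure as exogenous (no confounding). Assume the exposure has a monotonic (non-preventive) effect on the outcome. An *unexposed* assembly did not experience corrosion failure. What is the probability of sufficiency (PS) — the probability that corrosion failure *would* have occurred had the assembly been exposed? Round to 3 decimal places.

PS ≈ 0.651

p₁ = 0.698, p₀ = 0.134.
Under exogeneity and monotonicity, PS = (p₁ − p₀) / (1 − p₀).
PS = (0.698 − 0.134) / (1 − 0.134) = 0.564 / 0.866 ≈ 0.6513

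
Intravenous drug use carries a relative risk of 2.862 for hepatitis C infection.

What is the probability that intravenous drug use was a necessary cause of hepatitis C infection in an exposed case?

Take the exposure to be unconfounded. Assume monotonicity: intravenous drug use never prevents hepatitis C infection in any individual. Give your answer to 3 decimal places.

PN ≈ 0.651

Under exogeneity and monotonicity, PN = (RR − 1) / RR = 1 − 1/RR.
PN = (2.862 − 1) / 2.862 = 1.862 / 2.862 ≈ 0.6506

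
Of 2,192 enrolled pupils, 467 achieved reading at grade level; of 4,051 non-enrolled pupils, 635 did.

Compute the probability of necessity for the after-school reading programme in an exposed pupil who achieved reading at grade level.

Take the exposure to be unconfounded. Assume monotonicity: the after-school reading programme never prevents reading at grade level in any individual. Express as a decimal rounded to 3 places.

PN ≈ 0.264

p₁ = P(outcome | exposed) = 467/2192 = 0.21305
p₀ = P(outcome | unexposed) = 635/4051 = 0.15675
Under exogeneity and monotonicity, PN = (p₁ − p₀) / p₁.
PN = (0.21305 − 0.15675) / 0.21305 = 0.056296 / 0.21305 ≈ 0.2642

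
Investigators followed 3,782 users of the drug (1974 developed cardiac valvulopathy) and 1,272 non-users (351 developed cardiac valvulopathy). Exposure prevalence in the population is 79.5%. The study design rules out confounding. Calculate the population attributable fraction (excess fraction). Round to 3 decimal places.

PAF ≈ 0.415

p₁ = P(outcome | exposed) = 1974/3782 = 0.52195
p₀ = P(outcome | unexposed) = 351/1272 = 0.27594
Overall risk P(Y=1) = π·p₁ + (1−π)·p₀ = 0.795×0.52195 + 0.205×0.27594 = 0.47152.
Under exogeneity, PAF = [P(Y=1) − p₀] / P(Y=1).
PAF = (0.47152 − 0.27594) / 0.47152 ≈ 0.4148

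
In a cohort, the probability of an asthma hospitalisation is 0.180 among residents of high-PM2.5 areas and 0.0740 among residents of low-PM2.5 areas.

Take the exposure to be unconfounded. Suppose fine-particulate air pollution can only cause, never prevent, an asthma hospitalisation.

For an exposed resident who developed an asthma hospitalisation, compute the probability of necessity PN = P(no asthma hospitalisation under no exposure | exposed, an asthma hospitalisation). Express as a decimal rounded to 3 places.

PN ≈ 0.589

Let p₁ = 0.18, p₀ = 0.074.
Under exogeneity and monotonicity, PN = (p₁ − p₀) / p₁.
PN = (0.18 − 0.074) / 0.18 = 0.106 / 0.18 ≈ 0.5889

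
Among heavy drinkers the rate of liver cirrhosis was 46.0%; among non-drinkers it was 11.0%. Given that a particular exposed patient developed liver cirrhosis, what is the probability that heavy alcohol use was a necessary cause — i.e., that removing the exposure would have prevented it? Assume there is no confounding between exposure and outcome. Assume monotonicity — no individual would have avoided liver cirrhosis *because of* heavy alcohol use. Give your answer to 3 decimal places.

p₁ = 0.46, p₀ = 0.11.
Under exogeneity and monotonicity, PN = (p₁ − p₀) / p₁.
PN = (0.46 − 0.11) / 0.46 = 0.35 / 0.46 ≈ 0.7609

PN ≈ 0.761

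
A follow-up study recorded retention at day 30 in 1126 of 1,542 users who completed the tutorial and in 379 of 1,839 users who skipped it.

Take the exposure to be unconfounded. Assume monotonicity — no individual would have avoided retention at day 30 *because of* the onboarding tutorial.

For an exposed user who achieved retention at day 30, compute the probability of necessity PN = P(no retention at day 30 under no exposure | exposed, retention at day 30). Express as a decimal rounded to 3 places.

p₁ = P(outcome | exposed) = 1126/1542 = 0.73022
p₀ = P(outcome | unexposed) = 379/1839 = 0.20609
Under exogeneity and monotonicity, PN = (p₁ − p₀) / p₁.
PN = (0.73022 − 0.20609) / 0.73022 = 0.52413 / 0.73022 ≈ 0.7178

PN ≈ 0.718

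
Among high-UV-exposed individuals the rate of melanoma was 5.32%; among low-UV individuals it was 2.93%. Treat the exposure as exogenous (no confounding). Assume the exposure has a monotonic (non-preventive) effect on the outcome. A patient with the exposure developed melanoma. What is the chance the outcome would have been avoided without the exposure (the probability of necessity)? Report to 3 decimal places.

p₁ = 0.0532, p₀ = 0.0293.
Under exogeneity and monotonicity, PN = (p₁ − p₀) / p₁.
PN = (0.0532 − 0.0293) / 0.0532 = 0.0239 / 0.0532 ≈ 0.4492

PN ≈ 0.449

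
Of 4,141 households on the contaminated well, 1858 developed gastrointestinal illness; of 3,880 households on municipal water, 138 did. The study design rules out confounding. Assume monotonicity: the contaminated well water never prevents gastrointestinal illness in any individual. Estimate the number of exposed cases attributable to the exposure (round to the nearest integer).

p₁ = P(outcome | exposed) = 1858/4141 = 0.44868
p₀ = P(outcome | unexposed) = 138/3880 = 0.035567
PN = (p₁ − p₀)/p₁ = (0.44868 − 0.035567) / 0.44868 ≈ 0.92073.
Attributable cases ≈ PN × (exposed cases) = 0.92073 × 1858 ≈ 1710.72.

about 1711 cases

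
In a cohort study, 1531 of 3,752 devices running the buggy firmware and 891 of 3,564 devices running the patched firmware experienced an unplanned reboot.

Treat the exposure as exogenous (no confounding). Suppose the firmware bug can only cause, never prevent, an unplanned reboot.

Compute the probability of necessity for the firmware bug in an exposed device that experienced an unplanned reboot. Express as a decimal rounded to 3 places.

PN ≈ 0.387

p₁ = P(outcome | exposed) = 1531/3752 = 0.40805
p₀ = P(outcome | unexposed) = 891/3564 = 0.25
Under exogeneity and monotonicity, PN = (p₁ − p₀) / p₁.
PN = (0.40805 − 0.25) / 0.40805 = 0.15805 / 0.40805 ≈ 0.3873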